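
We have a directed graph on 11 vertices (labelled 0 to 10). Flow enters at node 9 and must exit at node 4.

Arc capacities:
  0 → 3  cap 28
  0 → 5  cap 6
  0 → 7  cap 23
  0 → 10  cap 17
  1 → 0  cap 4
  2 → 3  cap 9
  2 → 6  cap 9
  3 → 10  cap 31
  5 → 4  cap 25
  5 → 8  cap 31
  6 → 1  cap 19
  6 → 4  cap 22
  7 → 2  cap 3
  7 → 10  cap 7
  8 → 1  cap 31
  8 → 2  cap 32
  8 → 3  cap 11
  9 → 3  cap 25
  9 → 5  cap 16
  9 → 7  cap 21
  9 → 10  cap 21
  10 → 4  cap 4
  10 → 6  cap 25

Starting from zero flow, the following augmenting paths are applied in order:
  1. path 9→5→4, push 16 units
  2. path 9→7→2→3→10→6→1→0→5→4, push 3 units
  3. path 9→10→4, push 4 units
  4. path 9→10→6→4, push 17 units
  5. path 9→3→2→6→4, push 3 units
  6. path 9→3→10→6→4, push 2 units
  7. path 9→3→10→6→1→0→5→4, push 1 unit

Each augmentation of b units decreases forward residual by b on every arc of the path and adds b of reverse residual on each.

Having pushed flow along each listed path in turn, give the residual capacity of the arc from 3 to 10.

Residual capacity of (3,10): 25

after path 1 (9→5→4, push 16): res(3,10)=31
after path 2 (9→7→2→3→10→6→1→0→5→4, push 3): res(3,10)=28
after path 3 (9→10→4, push 4): res(3,10)=28
after path 4 (9→10→6→4, push 17): res(3,10)=28
after path 5 (9→3→2→6→4, push 3): res(3,10)=28
after path 6 (9→3→10→6→4, push 2): res(3,10)=26
after path 7 (9→3→10→6→1→0→5→4, push 1): res(3,10)=25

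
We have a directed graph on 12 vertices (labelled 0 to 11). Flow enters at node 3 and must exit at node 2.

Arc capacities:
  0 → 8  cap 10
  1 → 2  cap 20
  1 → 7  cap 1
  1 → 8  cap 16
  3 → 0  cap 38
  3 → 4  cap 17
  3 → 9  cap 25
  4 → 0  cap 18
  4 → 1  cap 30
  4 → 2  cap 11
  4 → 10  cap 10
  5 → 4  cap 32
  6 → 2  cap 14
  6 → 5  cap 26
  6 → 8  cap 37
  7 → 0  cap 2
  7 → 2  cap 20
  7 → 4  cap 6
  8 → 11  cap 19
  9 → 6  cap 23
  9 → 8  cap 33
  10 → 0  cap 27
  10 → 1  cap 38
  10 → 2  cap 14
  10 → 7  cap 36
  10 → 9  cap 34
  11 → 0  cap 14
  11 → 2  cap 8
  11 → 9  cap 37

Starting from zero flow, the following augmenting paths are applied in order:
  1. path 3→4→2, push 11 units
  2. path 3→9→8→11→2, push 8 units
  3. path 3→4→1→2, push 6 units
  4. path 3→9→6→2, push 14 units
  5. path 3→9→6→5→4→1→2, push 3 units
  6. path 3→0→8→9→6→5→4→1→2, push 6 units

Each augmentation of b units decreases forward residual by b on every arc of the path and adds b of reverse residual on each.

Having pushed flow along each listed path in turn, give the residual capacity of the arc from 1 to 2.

after path 1 (3→4→2, push 11): res(1,2)=20
after path 2 (3→9→8→11→2, push 8): res(1,2)=20
after path 3 (3→4→1→2, push 6): res(1,2)=14
after path 4 (3→9→6→2, push 14): res(1,2)=14
after path 5 (3→9→6→5→4→1→2, push 3): res(1,2)=11
after path 6 (3→0→8→9→6→5→4→1→2, push 6): res(1,2)=5

Residual capacity of (1,2): 5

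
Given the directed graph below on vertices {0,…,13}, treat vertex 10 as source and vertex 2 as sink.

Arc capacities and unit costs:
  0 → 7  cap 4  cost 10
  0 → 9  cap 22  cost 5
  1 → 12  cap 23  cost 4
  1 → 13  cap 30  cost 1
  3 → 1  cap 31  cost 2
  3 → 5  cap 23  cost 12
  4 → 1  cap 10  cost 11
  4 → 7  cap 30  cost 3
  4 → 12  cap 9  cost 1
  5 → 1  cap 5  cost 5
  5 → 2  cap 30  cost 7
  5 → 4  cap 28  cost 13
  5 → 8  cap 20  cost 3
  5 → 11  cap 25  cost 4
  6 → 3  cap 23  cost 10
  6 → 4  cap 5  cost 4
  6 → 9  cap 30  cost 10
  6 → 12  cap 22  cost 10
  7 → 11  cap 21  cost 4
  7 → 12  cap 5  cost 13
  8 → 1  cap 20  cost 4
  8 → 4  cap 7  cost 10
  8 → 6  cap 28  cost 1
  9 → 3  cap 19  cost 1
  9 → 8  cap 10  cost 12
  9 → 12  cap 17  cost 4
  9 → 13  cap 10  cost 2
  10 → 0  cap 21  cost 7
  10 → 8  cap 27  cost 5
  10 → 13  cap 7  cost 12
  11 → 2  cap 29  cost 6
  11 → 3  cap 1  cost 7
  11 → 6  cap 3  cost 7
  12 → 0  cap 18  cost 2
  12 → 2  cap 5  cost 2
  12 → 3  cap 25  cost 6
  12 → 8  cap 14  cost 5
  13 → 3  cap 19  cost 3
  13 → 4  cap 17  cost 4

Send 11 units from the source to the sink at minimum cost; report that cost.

Minimum cost for 11 units: 217

shortest-cost path #1: 10→8→6→4→12→2 push 5 @ unit cost 13 (adds 65)
shortest-cost path #2: 10→8→1→12→4→7→11→2 push 5 @ unit cost 25 (adds 125)
shortest-cost path #3: 10→0→7→11→2 push 1 @ unit cost 27 (adds 27)
total cost = 217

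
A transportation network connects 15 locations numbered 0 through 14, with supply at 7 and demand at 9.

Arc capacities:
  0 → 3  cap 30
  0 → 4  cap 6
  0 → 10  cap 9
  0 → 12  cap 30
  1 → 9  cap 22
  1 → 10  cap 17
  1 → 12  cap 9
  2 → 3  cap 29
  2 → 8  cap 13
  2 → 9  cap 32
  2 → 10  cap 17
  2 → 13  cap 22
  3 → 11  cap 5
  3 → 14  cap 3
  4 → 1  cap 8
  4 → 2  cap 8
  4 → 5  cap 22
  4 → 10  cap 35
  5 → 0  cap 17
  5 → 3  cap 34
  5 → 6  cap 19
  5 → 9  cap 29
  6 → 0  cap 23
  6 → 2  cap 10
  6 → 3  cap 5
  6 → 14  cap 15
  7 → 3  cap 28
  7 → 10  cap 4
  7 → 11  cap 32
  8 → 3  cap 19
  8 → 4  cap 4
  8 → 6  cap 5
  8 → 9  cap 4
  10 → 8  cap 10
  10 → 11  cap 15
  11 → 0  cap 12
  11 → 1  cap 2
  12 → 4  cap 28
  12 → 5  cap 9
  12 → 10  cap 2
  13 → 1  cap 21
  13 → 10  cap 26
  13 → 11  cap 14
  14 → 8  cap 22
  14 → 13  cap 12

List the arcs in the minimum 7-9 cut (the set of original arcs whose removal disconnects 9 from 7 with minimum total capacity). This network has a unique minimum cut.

augment #1: 7→10→8→9 push 4
augment #2: 7→11→1→9 push 2
augment #3: 7→3→14→13→1→9 push 3
augment #4: 7→11→0→4→1→9 push 6
augment #5: 7→11→0→12→5→9 push 6
max flow = 21; residual-reachable set from 7 gives S-side
cut edges (S→T): {(3,14), (7,10), (11,0), (11,1)} total cap 21

Min-cut arcs: {(3,14), (7,10), (11,0), (11,1)} (total capacity 21)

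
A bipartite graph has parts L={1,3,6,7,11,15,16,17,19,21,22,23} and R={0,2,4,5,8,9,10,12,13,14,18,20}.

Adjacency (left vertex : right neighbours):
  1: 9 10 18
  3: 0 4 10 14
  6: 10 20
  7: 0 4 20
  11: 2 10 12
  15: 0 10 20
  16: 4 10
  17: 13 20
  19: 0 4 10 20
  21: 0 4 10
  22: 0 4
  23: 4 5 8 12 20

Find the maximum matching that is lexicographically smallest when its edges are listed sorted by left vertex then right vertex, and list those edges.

|M| = 9 (so the lex-smallest maximum matching has 9 edges)
process left vertices in ascending order; for each, take the smallest-labelled available neighbour that still permits 9 edges overall, or leave it unmatched if none does
lex-smallest matching: {1-9, 3-14, 6-10, 7-0, 11-2, 15-20, 16-4, 17-13, 23-5}

Lex-smallest maximum matching: {(1,9), (3,14), (6,10), (7,0), (11,2), (15,20), (16,4), (17,13), (23,5)}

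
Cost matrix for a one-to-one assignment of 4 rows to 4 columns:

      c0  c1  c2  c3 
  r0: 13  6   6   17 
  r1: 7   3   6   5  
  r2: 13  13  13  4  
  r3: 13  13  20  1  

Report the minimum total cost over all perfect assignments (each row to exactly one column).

Minimum assignment cost: 23

optimal assignment: row0→col2 (cost 6), row1→col1 (cost 3), row2→col0 (cost 13), row3→col3 (cost 1)
total = 6 + 3 + 13 + 1 = 23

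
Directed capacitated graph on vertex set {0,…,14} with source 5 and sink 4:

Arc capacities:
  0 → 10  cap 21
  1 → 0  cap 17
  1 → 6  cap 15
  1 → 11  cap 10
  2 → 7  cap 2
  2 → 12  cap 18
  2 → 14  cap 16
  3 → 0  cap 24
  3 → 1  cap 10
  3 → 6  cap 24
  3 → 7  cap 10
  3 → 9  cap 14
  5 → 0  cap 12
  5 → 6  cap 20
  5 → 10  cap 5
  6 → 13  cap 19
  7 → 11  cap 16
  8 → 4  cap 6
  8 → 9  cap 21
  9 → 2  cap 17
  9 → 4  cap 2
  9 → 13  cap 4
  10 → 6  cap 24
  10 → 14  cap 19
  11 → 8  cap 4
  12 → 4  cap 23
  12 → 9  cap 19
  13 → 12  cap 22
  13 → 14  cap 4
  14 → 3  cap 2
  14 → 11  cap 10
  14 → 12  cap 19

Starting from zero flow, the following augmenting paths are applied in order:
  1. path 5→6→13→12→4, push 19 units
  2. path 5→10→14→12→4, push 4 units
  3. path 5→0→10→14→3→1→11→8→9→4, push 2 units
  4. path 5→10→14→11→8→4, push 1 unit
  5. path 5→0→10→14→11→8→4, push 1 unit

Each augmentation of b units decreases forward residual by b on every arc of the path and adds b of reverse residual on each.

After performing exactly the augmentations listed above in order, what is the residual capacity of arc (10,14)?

Residual capacity of (10,14): 11

after path 1 (5→6→13→12→4, push 19): res(10,14)=19
after path 2 (5→10→14→12→4, push 4): res(10,14)=15
after path 3 (5→0→10→14→3→1→11→8→9→4, push 2): res(10,14)=13
after path 4 (5→10→14→11→8→4, push 1): res(10,14)=12
after path 5 (5→0→10→14→11→8→4, push 1): res(10,14)=11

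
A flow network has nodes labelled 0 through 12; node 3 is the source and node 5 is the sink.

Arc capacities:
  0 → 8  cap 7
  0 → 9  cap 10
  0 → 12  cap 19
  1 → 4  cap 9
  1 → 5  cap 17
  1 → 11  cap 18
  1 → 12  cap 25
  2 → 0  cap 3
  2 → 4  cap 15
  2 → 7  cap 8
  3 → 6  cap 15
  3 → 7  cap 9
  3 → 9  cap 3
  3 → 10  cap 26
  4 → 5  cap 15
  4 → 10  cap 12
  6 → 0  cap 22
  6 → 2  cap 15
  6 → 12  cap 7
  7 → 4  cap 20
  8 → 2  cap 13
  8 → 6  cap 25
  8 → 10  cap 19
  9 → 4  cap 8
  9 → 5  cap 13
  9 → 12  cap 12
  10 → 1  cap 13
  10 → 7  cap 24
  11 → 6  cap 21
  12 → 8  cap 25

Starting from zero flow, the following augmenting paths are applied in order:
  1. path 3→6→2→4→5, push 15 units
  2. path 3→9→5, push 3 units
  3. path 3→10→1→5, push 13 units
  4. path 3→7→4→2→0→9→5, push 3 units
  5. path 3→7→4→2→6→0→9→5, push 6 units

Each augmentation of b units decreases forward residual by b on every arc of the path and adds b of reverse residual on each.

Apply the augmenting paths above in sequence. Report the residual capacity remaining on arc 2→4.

after path 1 (3→6→2→4→5, push 15): res(2,4)=0
after path 2 (3→9→5, push 3): res(2,4)=0
after path 3 (3→10→1→5, push 13): res(2,4)=0
after path 4 (3→7→4→2→0→9→5, push 3): res(2,4)=3
after path 5 (3→7→4→2→6→0→9→5, push 6): res(2,4)=9

Residual capacity of (2,4): 9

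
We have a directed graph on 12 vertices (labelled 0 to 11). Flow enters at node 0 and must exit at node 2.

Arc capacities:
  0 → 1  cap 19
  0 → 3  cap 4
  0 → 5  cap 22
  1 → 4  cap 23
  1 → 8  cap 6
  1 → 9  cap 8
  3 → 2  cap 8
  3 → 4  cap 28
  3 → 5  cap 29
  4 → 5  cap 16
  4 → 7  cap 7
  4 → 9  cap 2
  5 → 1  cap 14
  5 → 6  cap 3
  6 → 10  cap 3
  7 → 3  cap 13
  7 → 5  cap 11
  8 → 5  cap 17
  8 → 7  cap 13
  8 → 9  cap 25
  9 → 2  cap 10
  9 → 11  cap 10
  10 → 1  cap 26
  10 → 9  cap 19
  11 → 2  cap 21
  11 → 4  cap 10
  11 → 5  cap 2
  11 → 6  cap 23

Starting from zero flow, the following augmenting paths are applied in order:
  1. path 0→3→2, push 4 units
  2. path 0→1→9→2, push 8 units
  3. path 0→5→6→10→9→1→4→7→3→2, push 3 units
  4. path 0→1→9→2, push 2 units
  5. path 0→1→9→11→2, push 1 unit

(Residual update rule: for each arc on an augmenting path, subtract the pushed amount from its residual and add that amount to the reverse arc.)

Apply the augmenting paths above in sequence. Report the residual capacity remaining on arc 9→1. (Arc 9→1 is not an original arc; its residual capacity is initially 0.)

after path 1 (0→3→2, push 4): res(9,1)=0
after path 2 (0→1→9→2, push 8): res(9,1)=8
after path 3 (0→5→6→10→9→1→4→7→3→2, push 3): res(9,1)=5
after path 4 (0→1→9→2, push 2): res(9,1)=7
after path 5 (0→1→9→11→2, push 1): res(9,1)=8

Residual capacity of (9,1): 8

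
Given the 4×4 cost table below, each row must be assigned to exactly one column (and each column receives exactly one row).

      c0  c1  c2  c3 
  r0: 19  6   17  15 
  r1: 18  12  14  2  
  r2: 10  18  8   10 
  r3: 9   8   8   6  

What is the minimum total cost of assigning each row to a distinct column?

Minimum assignment cost: 25

optimal assignment: row0→col1 (cost 6), row1→col3 (cost 2), row2→col2 (cost 8), row3→col0 (cost 9)
total = 6 + 2 + 8 + 9 = 25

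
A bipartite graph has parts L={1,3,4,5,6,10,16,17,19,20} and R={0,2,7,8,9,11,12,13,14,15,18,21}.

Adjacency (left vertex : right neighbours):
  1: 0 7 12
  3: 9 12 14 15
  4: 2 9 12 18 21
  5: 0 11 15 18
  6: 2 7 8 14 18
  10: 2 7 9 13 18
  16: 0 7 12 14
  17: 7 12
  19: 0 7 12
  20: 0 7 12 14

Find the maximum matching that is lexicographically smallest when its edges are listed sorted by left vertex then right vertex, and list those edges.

|M| = 9 (so the lex-smallest maximum matching has 9 edges)
process left vertices in ascending order; for each, take the smallest-labelled available neighbour that still permits 9 edges overall, or leave it unmatched if none does
lex-smallest matching: {1-0, 3-9, 4-2, 5-11, 6-8, 10-13, 16-7, 17-12, 20-14}

Lex-smallest maximum matching: {(1,0), (3,9), (4,2), (5,11), (6,8), (10,13), (16,7), (17,12), (20,14)}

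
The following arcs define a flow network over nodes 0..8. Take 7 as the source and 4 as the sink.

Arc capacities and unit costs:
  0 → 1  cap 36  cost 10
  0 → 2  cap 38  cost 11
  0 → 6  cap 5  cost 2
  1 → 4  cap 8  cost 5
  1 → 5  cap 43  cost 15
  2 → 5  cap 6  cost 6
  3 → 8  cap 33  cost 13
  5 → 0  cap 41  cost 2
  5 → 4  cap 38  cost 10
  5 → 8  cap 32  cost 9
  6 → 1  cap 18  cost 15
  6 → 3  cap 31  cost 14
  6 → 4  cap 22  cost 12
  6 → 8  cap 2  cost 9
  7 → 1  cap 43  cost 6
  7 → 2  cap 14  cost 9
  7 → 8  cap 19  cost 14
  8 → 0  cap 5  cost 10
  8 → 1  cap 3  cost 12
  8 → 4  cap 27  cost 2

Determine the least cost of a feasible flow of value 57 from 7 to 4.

shortest-cost path #1: 7→1→4 push 8 @ unit cost 11 (adds 88)
shortest-cost path #2: 7→8→4 push 19 @ unit cost 16 (adds 304)
shortest-cost path #3: 7→2→5→4 push 6 @ unit cost 25 (adds 150)
shortest-cost path #4: 7→1→5→4 push 24 @ unit cost 31 (adds 744)
total cost = 1286

Minimum cost for 57 units: 1286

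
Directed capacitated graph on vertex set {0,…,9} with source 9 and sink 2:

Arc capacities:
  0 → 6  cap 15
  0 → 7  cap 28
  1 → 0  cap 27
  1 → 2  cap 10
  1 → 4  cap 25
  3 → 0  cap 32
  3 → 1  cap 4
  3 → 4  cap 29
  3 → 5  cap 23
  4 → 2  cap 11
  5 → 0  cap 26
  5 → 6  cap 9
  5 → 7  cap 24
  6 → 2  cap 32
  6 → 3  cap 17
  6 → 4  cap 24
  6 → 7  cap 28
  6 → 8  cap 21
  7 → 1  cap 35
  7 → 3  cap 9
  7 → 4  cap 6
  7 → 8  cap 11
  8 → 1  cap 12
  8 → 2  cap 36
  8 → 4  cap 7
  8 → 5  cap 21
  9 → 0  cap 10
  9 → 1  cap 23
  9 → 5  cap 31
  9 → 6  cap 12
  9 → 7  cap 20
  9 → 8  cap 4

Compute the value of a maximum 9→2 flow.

Maximum flow value: 72

augment #1: 9→1→2 bottleneck 10, total now 10
augment #2: 9→6→2 bottleneck 12, total now 22
augment #3: 9→8→2 bottleneck 4, total now 26
augment #4: 9→0→6→2 bottleneck 10, total now 36
augment #5: 9→1→4→2 bottleneck 11, total now 47
augment #6: 9→5→6→2 bottleneck 9, total now 56
augment #7: 9→7→8→2 bottleneck 11, total now 67
augment #8: 9→1→0→6→2 bottleneck 1, total now 68
augment #9: 9→1→0→6→8→2 bottleneck 1, total now 69
augment #10: 9→5→0→6→8→2 bottleneck 3, total now 72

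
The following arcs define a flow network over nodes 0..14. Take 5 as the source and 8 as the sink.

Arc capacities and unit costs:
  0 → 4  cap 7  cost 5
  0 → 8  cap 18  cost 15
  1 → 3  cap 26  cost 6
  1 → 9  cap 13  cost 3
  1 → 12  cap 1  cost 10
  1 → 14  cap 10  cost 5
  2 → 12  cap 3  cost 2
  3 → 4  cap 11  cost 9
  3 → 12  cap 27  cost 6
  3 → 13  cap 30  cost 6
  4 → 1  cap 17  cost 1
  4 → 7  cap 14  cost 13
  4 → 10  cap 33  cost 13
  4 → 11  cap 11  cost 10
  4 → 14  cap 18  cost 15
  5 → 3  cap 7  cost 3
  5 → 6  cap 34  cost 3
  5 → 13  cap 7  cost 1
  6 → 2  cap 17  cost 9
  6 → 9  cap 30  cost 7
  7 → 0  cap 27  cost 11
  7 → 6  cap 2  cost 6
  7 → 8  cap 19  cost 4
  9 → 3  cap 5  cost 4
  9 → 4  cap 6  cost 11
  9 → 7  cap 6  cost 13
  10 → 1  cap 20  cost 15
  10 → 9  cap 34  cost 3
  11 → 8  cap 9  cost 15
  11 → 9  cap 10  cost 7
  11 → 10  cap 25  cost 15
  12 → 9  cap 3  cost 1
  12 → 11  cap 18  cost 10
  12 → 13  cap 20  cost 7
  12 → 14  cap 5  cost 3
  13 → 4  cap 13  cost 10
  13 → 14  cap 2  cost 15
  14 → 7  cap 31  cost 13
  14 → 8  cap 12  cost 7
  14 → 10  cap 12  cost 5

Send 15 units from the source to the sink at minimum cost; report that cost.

shortest-cost path #1: 5→3→12→14→8 push 5 @ unit cost 19 (adds 95)
shortest-cost path #2: 5→13→14→8 push 2 @ unit cost 23 (adds 46)
shortest-cost path #3: 5→13→4→1→14→8 push 5 @ unit cost 24 (adds 120)
shortest-cost path #4: 5→6→9→7→8 push 3 @ unit cost 27 (adds 81)
total cost = 342

Minimum cost for 15 units: 342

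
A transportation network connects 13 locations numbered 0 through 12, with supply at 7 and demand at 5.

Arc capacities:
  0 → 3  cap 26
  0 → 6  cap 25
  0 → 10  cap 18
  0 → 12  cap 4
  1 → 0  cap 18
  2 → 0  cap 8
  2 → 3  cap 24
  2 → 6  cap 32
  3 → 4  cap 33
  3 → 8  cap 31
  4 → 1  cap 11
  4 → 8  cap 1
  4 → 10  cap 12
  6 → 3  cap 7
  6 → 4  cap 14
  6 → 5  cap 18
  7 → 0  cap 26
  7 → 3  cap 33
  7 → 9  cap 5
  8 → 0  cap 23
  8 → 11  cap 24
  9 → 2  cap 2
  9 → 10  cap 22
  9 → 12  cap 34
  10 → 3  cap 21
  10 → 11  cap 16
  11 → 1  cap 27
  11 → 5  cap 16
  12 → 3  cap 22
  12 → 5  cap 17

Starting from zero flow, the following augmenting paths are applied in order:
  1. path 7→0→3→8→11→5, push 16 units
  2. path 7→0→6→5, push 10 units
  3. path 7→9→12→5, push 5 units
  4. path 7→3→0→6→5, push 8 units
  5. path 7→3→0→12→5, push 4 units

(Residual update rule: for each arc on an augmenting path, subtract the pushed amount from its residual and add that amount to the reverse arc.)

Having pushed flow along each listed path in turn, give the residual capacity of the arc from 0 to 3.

Residual capacity of (0,3): 22

after path 1 (7→0→3→8→11→5, push 16): res(0,3)=10
after path 2 (7→0→6→5, push 10): res(0,3)=10
after path 3 (7→9→12→5, push 5): res(0,3)=10
after path 4 (7→3→0→6→5, push 8): res(0,3)=18
after path 5 (7→3→0→12→5, push 4): res(0,3)=22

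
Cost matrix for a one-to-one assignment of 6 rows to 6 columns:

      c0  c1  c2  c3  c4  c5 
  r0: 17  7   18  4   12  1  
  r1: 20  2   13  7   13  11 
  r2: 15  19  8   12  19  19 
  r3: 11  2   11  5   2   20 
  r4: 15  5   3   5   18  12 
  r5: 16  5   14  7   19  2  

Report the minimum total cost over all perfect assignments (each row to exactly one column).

optimal assignment: row0→col3 (cost 4), row1→col1 (cost 2), row2→col0 (cost 15), row3→col4 (cost 2), row4→col2 (cost 3), row5→col5 (cost 2)
total = 4 + 2 + 15 + 2 + 3 + 2 = 28

Minimum assignment cost: 28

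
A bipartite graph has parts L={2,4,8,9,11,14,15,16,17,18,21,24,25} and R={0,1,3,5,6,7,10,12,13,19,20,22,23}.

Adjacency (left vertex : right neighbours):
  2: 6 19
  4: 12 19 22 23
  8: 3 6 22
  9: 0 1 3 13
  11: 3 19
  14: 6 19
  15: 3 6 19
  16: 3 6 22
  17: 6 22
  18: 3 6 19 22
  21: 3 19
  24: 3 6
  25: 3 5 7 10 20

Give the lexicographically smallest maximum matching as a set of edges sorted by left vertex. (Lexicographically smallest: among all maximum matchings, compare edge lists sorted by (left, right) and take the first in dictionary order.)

|M| = 7 (so the lex-smallest maximum matching has 7 edges)
process left vertices in ascending order; for each, take the smallest-labelled available neighbour that still permits 7 edges overall, or leave it unmatched if none does
lex-smallest matching: {2-6, 4-12, 8-3, 9-0, 11-19, 16-22, 25-5}

Lex-smallest maximum matching: {(2,6), (4,12), (8,3), (9,0), (11,19), (16,22), (25,5)}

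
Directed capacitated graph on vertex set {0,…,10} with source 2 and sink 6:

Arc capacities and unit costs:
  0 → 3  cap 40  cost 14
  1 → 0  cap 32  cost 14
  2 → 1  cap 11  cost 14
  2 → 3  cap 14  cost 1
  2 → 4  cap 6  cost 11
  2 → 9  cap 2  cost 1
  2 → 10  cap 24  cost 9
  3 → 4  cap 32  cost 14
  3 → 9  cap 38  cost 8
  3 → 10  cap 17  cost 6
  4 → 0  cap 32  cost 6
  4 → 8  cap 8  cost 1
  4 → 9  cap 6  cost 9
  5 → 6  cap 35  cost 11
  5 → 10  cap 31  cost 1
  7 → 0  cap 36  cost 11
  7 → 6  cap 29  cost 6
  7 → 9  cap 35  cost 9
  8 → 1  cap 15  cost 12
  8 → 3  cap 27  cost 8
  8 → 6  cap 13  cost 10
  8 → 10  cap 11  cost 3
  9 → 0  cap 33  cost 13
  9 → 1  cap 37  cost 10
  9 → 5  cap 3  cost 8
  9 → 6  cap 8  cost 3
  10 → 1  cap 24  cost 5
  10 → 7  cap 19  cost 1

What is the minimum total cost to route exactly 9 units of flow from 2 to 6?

shortest-cost path #1: 2→9→6 push 2 @ unit cost 4 (adds 8)
shortest-cost path #2: 2→3→9→6 push 6 @ unit cost 12 (adds 72)
shortest-cost path #3: 2→3→10→7→6 push 1 @ unit cost 14 (adds 14)
total cost = 94

Minimum cost for 9 units: 94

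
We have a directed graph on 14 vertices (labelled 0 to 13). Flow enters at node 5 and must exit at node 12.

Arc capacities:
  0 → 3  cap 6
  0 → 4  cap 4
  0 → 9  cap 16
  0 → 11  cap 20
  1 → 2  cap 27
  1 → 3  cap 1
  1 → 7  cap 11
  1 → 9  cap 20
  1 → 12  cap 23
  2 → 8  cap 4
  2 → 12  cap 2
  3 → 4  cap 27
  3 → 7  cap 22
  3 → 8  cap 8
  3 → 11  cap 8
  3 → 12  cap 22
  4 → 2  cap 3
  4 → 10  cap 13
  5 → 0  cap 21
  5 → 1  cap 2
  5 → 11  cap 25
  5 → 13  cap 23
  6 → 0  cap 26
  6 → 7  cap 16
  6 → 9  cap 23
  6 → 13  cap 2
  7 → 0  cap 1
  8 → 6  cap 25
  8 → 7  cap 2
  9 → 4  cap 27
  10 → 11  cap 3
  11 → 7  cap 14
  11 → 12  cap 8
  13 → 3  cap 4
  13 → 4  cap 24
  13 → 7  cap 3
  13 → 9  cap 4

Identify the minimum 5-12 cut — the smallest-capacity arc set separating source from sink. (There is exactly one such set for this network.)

augment #1: 5→1→12 push 2
augment #2: 5→11→12 push 8
augment #3: 5→0→3→12 push 6
augment #4: 5→13→3→12 push 4
augment #5: 5→0→4→2→12 push 2
max flow = 22; residual-reachable set from 5 gives S-side
cut edges (S→T): {(0,3), (2,12), (5,1), (11,12), (13,3)} total cap 22

Min-cut arcs: {(0,3), (2,12), (5,1), (11,12), (13,3)} (total capacity 22)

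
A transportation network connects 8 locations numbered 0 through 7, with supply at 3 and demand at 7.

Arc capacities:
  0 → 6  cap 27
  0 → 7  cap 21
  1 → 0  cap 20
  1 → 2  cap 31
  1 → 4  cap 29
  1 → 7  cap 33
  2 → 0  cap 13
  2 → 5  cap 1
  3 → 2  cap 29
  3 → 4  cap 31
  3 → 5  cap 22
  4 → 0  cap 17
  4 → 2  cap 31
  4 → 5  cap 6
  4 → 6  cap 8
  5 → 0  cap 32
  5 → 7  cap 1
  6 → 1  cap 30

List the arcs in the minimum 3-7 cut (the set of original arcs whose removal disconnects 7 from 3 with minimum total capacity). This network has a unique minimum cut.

Min-cut arcs: {(0,7), (5,7), (6,1)} (total capacity 52)

augment #1: 3→5→7 push 1
augment #2: 3→2→0→7 push 13
augment #3: 3→4→0→7 push 8
augment #4: 3→4→6→1→7 push 8
augment #5: 3→4→0→6→1→7 push 9
augment #6: 3→5→0→6→1→7 push 13
max flow = 52; residual-reachable set from 3 gives S-side
cut edges (S→T): {(0,7), (5,7), (6,1)} total cap 52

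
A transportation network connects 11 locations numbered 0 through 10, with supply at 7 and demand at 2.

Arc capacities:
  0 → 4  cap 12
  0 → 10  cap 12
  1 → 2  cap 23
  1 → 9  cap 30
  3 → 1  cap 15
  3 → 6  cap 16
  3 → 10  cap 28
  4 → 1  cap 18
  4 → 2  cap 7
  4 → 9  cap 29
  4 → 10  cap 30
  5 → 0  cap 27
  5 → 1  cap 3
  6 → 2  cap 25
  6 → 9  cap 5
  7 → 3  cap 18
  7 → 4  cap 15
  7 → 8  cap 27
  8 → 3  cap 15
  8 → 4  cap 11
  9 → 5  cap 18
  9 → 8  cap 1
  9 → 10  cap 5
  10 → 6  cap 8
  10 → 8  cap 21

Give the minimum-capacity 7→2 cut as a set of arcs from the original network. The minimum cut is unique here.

augment #1: 7→4→2 push 7
augment #2: 7→3→1→2 push 15
augment #3: 7→3→6→2 push 3
augment #4: 7→4→1→2 push 8
augment #5: 7→8→3→6→2 push 13
augment #6: 7→8→3→10→6→2 push 2
augment #7: 7→8→4→10→6→2 push 6
max flow = 54; residual-reachable set from 7 gives S-side
cut edges (S→T): {(1,2), (3,6), (4,2), (10,6)} total cap 54

Min-cut arcs: {(1,2), (3,6), (4,2), (10,6)} (total capacity 54)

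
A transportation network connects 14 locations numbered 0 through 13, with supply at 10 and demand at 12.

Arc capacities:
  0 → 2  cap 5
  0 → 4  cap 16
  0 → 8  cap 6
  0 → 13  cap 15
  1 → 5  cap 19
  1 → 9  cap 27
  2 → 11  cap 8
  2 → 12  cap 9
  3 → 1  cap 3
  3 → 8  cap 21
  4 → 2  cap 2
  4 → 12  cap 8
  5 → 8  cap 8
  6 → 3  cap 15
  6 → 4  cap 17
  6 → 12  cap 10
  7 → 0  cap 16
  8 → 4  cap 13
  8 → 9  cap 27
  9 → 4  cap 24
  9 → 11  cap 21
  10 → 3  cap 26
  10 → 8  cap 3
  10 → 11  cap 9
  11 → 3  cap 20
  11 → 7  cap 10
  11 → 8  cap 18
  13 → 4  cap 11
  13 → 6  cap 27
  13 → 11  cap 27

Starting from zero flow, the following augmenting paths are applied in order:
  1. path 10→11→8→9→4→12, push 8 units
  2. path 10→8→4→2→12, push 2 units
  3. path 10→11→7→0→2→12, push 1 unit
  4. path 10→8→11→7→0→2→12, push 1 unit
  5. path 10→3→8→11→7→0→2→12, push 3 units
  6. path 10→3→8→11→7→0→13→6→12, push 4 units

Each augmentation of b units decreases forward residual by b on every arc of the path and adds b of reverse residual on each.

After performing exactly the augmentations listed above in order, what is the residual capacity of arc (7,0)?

after path 1 (10→11→8→9→4→12, push 8): res(7,0)=16
after path 2 (10→8→4→2→12, push 2): res(7,0)=16
after path 3 (10→11→7→0→2→12, push 1): res(7,0)=15
after path 4 (10→8→11→7→0→2→12, push 1): res(7,0)=14
after path 5 (10→3→8→11→7→0→2→12, push 3): res(7,0)=11
after path 6 (10→3→8→11→7→0→13→6→12, push 4): res(7,0)=7

Residual capacity of (7,0): 7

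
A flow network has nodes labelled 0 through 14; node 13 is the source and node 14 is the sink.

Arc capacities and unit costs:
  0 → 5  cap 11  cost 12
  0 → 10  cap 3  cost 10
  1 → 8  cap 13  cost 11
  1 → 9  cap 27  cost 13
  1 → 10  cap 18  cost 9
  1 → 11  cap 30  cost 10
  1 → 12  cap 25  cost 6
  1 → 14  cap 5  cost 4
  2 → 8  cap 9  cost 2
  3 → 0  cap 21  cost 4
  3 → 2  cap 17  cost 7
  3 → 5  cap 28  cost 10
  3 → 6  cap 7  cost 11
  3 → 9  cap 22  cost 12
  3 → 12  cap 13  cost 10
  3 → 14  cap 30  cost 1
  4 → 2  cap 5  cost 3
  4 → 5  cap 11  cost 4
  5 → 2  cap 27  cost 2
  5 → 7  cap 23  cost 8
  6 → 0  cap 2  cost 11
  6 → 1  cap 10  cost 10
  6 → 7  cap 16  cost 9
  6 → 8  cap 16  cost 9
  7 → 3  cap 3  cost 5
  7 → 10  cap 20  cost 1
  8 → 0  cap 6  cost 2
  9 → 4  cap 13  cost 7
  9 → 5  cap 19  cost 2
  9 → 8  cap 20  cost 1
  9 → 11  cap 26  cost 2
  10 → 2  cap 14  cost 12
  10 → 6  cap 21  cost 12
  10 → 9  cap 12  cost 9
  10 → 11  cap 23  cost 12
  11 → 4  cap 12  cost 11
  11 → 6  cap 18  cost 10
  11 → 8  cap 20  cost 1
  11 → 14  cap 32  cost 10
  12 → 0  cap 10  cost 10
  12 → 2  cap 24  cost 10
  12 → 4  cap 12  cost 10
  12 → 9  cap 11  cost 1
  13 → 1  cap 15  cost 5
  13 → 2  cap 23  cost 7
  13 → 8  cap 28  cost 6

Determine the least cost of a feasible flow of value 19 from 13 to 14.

shortest-cost path #1: 13→1→14 push 5 @ unit cost 9 (adds 45)
shortest-cost path #2: 13→1→12→9→11→14 push 10 @ unit cost 24 (adds 240)
shortest-cost path #3: 13→8→0→5→7→3→14 push 3 @ unit cost 34 (adds 102)
shortest-cost path #4: 13→8→0→10→9→11→14 push 1 @ unit cost 39 (adds 39)
total cost = 426

Minimum cost for 19 units: 426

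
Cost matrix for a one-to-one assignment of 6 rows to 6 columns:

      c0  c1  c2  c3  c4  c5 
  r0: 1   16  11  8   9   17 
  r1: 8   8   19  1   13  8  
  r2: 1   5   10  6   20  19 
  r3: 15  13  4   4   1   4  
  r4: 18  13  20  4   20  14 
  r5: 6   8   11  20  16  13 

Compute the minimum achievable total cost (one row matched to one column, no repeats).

Minimum assignment cost: 30

optimal assignment: row0→col0 (cost 1), row1→col5 (cost 8), row2→col1 (cost 5), row3→col4 (cost 1), row4→col3 (cost 4), row5→col2 (cost 11)
total = 1 + 8 + 5 + 1 + 4 + 11 = 30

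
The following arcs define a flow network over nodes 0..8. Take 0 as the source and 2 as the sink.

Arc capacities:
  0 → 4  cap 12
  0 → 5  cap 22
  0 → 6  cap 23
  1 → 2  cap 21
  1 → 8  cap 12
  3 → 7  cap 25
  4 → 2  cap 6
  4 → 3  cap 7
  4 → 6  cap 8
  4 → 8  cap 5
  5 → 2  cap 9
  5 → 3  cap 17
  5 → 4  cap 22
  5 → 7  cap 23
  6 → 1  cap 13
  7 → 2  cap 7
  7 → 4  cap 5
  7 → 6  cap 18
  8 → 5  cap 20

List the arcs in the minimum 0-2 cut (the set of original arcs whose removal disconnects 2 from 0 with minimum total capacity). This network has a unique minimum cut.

augment #1: 0→4→2 push 6
augment #2: 0→5→2 push 9
augment #3: 0→5→7→2 push 7
augment #4: 0→6→1→2 push 13
max flow = 35; residual-reachable set from 0 gives S-side
cut edges (S→T): {(4,2), (5,2), (6,1), (7,2)} total cap 35

Min-cut arcs: {(4,2), (5,2), (6,1), (7,2)} (total capacity 35)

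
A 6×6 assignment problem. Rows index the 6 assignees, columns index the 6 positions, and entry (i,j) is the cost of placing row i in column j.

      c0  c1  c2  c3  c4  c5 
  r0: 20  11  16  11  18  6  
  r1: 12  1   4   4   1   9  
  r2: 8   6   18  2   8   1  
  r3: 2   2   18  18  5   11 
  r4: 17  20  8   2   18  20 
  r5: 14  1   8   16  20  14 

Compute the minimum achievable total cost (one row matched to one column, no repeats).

optimal assignment: row0→col5 (cost 6), row1→col4 (cost 1), row2→col3 (cost 2), row3→col0 (cost 2), row4→col2 (cost 8), row5→col1 (cost 1)
total = 6 + 1 + 2 + 2 + 8 + 1 = 20

Minimum assignment cost: 20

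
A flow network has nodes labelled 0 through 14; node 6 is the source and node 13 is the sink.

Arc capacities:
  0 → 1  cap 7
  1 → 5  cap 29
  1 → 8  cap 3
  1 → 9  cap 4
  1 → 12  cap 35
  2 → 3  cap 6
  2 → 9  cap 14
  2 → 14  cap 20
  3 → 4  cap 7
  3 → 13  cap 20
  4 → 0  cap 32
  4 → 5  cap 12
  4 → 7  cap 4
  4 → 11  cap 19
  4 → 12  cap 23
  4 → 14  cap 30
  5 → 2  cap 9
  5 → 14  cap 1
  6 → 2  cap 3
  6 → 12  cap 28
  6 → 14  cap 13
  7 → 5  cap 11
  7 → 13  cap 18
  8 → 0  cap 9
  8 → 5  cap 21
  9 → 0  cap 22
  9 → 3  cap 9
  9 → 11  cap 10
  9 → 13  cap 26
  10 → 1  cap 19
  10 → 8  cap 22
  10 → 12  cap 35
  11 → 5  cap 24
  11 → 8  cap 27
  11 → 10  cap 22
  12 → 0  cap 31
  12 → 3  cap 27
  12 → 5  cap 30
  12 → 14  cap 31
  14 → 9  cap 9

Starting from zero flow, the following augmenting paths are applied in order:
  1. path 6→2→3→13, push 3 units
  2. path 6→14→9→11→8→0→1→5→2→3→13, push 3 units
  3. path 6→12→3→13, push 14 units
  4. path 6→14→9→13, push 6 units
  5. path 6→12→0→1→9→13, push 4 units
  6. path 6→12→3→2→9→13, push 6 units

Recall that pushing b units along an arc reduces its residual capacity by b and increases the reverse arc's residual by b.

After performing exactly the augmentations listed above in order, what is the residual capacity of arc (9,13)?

after path 1 (6→2→3→13, push 3): res(9,13)=26
after path 2 (6→14→9→11→8→0→1→5→2→3→13, push 3): res(9,13)=26
after path 3 (6→12→3→13, push 14): res(9,13)=26
after path 4 (6→14→9→13, push 6): res(9,13)=20
after path 5 (6→12→0→1→9→13, push 4): res(9,13)=16
after path 6 (6→12→3→2→9→13, push 6): res(9,13)=10

Residual capacity of (9,13): 10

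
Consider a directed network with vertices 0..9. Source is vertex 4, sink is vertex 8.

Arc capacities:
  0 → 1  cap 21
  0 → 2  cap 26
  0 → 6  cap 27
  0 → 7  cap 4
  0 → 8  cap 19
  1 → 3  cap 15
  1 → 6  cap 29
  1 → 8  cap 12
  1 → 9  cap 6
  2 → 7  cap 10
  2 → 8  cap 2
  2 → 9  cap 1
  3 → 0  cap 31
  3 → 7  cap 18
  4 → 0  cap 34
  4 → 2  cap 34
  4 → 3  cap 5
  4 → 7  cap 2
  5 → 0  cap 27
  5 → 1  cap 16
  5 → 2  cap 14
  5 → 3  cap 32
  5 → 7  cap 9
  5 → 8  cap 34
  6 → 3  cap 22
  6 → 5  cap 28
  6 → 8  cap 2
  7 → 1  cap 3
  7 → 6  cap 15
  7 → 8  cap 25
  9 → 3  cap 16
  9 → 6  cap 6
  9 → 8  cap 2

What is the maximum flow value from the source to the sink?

Maximum flow value: 54

augment #1: 4→0→8 bottleneck 19, total now 19
augment #2: 4→2→8 bottleneck 2, total now 21
augment #3: 4→7→8 bottleneck 2, total now 23
augment #4: 4→0→1→8 bottleneck 12, total now 35
augment #5: 4→0→6→8 bottleneck 2, total now 37
augment #6: 4→0→7→8 bottleneck 1, total now 38
augment #7: 4→2→7→8 bottleneck 10, total now 48
augment #8: 4→2→9→8 bottleneck 1, total now 49
augment #9: 4→3→7→8 bottleneck 5, total now 54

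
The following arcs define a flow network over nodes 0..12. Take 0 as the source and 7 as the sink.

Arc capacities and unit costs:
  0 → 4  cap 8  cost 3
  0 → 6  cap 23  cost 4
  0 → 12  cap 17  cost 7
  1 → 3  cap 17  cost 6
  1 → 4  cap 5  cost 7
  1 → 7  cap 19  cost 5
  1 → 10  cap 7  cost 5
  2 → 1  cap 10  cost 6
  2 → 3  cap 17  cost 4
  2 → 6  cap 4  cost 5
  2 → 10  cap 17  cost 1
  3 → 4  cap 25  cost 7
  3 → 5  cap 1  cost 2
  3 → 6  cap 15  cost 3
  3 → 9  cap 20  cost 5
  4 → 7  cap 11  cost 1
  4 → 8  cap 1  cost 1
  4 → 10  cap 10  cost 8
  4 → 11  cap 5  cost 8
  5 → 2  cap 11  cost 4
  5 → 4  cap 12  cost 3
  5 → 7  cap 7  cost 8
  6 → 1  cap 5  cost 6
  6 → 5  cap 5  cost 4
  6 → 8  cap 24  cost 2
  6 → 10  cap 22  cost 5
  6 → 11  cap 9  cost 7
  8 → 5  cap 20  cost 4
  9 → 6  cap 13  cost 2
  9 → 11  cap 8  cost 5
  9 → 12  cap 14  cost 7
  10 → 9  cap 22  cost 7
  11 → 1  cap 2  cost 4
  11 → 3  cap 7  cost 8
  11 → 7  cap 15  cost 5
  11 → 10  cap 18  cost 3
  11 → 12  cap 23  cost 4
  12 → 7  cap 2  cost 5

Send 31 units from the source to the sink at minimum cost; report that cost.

shortest-cost path #1: 0→4→7 push 8 @ unit cost 4 (adds 32)
shortest-cost path #2: 0→12→7 push 2 @ unit cost 12 (adds 24)
shortest-cost path #3: 0→6→5→4→7 push 3 @ unit cost 12 (adds 36)
shortest-cost path #4: 0→6→1→7 push 5 @ unit cost 15 (adds 75)
shortest-cost path #5: 0→6→11→7 push 9 @ unit cost 16 (adds 144)
shortest-cost path #6: 0→6→5→7 push 2 @ unit cost 16 (adds 32)
shortest-cost path #7: 0→6→8→5→7 push 2 @ unit cost 18 (adds 36)
total cost = 379

Minimum cost for 31 units: 379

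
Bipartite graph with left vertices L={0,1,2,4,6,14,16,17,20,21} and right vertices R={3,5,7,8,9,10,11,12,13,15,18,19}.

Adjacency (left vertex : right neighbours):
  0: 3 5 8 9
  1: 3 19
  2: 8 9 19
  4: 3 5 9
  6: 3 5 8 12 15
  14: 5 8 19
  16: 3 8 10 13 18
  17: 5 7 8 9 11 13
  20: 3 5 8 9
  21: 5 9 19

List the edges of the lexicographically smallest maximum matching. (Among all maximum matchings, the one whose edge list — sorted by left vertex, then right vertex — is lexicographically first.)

Lex-smallest maximum matching: {(0,3), (1,19), (2,8), (4,5), (6,12), (16,10), (17,7), (20,9)}

|M| = 8 (so the lex-smallest maximum matching has 8 edges)
process left vertices in ascending order; for each, take the smallest-labelled available neighbour that still permits 8 edges overall, or leave it unmatched if none does
lex-smallest matching: {0-3, 1-19, 2-8, 4-5, 6-12, 16-10, 17-7, 20-9}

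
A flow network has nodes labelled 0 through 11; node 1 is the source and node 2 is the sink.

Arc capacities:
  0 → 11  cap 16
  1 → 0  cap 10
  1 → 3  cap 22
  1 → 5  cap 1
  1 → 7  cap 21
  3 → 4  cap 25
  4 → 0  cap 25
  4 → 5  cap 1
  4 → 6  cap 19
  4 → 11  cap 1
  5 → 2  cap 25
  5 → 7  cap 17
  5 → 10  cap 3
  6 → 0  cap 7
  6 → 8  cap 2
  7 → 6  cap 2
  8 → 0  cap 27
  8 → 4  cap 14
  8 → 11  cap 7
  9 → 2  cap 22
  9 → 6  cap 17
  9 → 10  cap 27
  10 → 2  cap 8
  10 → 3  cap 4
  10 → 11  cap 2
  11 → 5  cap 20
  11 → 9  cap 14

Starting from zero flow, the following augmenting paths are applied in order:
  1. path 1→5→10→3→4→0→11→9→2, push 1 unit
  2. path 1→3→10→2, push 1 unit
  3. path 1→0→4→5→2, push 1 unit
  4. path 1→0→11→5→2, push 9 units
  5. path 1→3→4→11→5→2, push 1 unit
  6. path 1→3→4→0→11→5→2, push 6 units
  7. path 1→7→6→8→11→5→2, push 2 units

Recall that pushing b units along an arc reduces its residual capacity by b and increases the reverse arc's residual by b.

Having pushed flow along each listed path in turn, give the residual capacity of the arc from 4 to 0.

after path 1 (1→5→10→3→4→0→11→9→2, push 1): res(4,0)=24
after path 2 (1→3→10→2, push 1): res(4,0)=24
after path 3 (1→0→4→5→2, push 1): res(4,0)=25
after path 4 (1→0→11→5→2, push 9): res(4,0)=25
after path 5 (1→3→4→11→5→2, push 1): res(4,0)=25
after path 6 (1→3→4→0→11→5→2, push 6): res(4,0)=19
after path 7 (1→7→6→8→11→5→2, push 2): res(4,0)=19

Residual capacity of (4,0): 19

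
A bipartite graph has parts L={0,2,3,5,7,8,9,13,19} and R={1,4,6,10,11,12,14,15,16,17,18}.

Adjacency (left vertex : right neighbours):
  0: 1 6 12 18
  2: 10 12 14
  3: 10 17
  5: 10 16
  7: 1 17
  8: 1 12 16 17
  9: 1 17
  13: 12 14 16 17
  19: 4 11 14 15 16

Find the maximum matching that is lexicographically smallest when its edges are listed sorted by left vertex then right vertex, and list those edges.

Lex-smallest maximum matching: {(0,6), (2,10), (3,17), (5,16), (7,1), (8,12), (13,14), (19,4)}

|M| = 8 (so the lex-smallest maximum matching has 8 edges)
process left vertices in ascending order; for each, take the smallest-labelled available neighbour that still permits 8 edges overall, or leave it unmatched if none does
lex-smallest matching: {0-6, 2-10, 3-17, 5-16, 7-1, 8-12, 13-14, 19-4}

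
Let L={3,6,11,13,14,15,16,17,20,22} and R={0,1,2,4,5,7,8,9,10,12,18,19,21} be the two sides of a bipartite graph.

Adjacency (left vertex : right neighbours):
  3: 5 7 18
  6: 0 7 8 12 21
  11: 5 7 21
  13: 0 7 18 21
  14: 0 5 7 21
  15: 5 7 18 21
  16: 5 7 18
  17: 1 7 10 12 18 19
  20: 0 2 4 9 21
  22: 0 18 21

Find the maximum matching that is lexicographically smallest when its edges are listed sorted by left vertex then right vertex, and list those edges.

|M| = 8 (so the lex-smallest maximum matching has 8 edges)
process left vertices in ascending order; for each, take the smallest-labelled available neighbour that still permits 8 edges overall, or leave it unmatched if none does
lex-smallest matching: {3-5, 6-8, 11-7, 13-0, 14-21, 15-18, 17-1, 20-2}

Lex-smallest maximum matching: {(3,5), (6,8), (11,7), (13,0), (14,21), (15,18), (17,1), (20,2)}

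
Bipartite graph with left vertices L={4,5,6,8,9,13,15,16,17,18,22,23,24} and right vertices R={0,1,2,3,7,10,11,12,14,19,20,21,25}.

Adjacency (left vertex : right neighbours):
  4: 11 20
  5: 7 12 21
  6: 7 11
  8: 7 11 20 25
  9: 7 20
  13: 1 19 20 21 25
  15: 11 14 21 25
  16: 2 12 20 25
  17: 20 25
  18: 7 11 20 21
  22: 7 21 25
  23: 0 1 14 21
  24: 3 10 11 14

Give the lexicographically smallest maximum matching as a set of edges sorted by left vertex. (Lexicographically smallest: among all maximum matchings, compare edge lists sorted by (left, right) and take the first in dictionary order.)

Lex-smallest maximum matching: {(4,11), (5,12), (6,7), (8,20), (13,1), (15,14), (16,2), (17,25), (18,21), (23,0), (24,3)}

|M| = 11 (so the lex-smallest maximum matching has 11 edges)
process left vertices in ascending order; for each, take the smallest-labelled available neighbour that still permits 11 edges overall, or leave it unmatched if none does
lex-smallest matching: {4-11, 5-12, 6-7, 8-20, 13-1, 15-14, 16-2, 17-25, 18-21, 23-0, 24-3}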